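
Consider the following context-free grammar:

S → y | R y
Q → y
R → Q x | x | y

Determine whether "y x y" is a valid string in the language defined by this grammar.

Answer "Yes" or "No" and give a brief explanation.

Yes - a valid derivation exists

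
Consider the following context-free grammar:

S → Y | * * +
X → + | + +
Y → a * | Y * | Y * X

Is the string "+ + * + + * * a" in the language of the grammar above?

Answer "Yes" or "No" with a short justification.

No - no valid derivation exists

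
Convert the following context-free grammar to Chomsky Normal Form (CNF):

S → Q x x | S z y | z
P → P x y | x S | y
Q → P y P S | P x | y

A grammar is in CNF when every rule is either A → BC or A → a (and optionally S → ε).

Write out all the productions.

TX → x; TZ → z; TY → y; S → z; P → y; Q → y; S → Q X0; X0 → TX TX; S → S X1; X1 → TZ TY; P → P X2; X2 → TX TY; P → TX S; Q → P X3; X3 → TY X4; X4 → P S; Q → P TX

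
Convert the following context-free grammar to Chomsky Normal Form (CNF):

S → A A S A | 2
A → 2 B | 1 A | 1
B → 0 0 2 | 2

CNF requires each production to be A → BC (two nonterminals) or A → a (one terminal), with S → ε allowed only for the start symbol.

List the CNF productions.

S → 2; T2 → 2; T1 → 1; A → 1; T0 → 0; B → 2; S → A X0; X0 → A X1; X1 → S A; A → T2 B; A → T1 A; B → T0 X2; X2 → T0 T2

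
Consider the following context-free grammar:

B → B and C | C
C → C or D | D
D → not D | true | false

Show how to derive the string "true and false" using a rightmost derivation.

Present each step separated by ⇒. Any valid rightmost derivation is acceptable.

B ⇒ B and C ⇒ B and D ⇒ B and false ⇒ C and false ⇒ D and false ⇒ true and false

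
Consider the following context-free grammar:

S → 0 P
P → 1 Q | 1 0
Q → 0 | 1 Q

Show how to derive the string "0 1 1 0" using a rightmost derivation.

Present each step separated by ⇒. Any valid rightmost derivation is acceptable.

S ⇒ 0 P ⇒ 0 1 Q ⇒ 0 1 1 Q ⇒ 0 1 1 0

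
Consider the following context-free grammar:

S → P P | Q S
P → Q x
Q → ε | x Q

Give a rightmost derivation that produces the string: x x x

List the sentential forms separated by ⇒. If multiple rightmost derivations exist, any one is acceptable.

S ⇒ P P ⇒ P Q x ⇒ P x ⇒ Q x x ⇒ x Q x x ⇒ x x x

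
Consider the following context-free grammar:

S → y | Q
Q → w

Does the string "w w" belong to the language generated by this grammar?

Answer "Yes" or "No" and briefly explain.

No - no valid derivation exists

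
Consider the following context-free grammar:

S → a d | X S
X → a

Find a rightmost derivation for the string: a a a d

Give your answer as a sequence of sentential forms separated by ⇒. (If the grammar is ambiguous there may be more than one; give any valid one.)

S ⇒ X S ⇒ X X S ⇒ X X a d ⇒ X a a d ⇒ a a a d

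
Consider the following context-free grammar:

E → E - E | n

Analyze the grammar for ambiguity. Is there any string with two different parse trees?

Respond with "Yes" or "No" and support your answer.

Yes - the string 'n - n - n - n - n' has two distinct parse trees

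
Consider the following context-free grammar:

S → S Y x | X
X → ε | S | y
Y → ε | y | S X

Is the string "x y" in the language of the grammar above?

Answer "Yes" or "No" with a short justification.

No - no valid derivation exists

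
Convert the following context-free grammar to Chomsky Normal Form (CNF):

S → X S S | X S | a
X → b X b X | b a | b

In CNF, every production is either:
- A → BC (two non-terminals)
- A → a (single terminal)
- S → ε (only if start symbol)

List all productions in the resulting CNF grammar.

S → a; TB → b; TA → a; X → b; S → X X0; X0 → S S; S → X S; X → TB X1; X1 → X X2; X2 → TB X; X → TB TA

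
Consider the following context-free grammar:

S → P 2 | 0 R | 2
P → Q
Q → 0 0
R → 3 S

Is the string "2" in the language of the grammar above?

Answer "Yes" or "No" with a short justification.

Yes - a valid derivation exists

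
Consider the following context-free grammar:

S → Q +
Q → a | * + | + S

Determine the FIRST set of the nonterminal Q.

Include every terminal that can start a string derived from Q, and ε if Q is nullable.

We compute FIRST(Q) using the standard algorithm.
FIRST(Q) = {*, +, a}
FIRST(S) = {*, +, a}
Therefore, FIRST(Q) = {*, +, a}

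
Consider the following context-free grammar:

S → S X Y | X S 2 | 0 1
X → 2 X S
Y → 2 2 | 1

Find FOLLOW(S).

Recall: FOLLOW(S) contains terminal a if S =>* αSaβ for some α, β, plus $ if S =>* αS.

We compute FOLLOW(S) using the standard algorithm.
FOLLOW(S) starts with {$}.
FIRST(S) = {0, 2}
FIRST(X) = {2}
FIRST(Y) = {1, 2}
FOLLOW(S) = {$, 0, 1, 2}
FOLLOW(X) = {0, 1, 2}
FOLLOW(Y) = {$, 0, 1, 2}
Therefore, FOLLOW(S) = {$, 0, 1, 2}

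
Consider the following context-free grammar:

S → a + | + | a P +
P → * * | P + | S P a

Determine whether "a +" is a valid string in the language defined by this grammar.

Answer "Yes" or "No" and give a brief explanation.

Yes - a valid derivation exists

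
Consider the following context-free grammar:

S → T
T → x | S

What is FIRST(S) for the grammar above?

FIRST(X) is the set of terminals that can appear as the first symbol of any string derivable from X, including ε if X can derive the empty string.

We compute FIRST(S) using the standard algorithm.
FIRST(S) = {x}
FIRST(T) = {x}
Therefore, FIRST(S) = {x}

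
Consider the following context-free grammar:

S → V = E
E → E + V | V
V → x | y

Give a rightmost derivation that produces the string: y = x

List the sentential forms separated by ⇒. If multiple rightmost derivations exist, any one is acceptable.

S ⇒ V = E ⇒ V = V ⇒ V = x ⇒ y = x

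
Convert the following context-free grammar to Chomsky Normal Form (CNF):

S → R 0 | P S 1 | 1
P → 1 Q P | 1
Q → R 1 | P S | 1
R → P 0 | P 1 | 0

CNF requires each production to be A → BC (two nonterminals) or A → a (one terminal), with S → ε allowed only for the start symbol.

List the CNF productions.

T0 → 0; T1 → 1; S → 1; P → 1; Q → 1; R → 0; S → R T0; S → P X0; X0 → S T1; P → T1 X1; X1 → Q P; Q → R T1; Q → P S; R → P T0; R → P T1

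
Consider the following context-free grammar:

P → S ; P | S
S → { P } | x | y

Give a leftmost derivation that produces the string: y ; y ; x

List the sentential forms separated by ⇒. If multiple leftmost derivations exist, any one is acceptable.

P ⇒ S ; P ⇒ y ; P ⇒ y ; S ; P ⇒ y ; y ; P ⇒ y ; y ; S ⇒ y ; y ; x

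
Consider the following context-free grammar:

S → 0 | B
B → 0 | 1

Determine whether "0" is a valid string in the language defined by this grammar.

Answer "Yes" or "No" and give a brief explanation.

Yes - a valid derivation exists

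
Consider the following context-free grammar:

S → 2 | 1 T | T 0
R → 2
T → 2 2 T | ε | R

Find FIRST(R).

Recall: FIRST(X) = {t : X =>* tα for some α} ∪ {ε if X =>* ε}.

We compute FIRST(R) using the standard algorithm.
FIRST(R) = {2}
FIRST(S) = {0, 1, 2}
FIRST(T) = {2, ε}
Therefore, FIRST(R) = {2}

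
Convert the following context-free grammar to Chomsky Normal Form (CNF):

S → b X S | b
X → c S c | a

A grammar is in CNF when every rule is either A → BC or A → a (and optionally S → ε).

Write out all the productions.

TB → b; S → b; TC → c; X → a; S → TB X0; X0 → X S; X → TC X1; X1 → S TC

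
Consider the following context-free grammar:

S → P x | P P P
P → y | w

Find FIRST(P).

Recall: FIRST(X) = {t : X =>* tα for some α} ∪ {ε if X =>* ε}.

We compute FIRST(P) using the standard algorithm.
FIRST(P) = {w, y}
FIRST(S) = {w, y}
Therefore, FIRST(P) = {w, y}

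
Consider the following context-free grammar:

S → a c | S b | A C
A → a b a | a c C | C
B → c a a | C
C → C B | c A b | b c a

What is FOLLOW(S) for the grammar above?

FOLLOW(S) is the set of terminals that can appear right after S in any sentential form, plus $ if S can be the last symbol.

We compute FOLLOW(S) using the standard algorithm.
FOLLOW(S) starts with {$}.
FIRST(A) = {a, b, c}
FIRST(B) = {b, c}
FIRST(C) = {b, c}
FIRST(S) = {a, b, c}
FOLLOW(A) = {b, c}
FOLLOW(B) = {$, b, c}
FOLLOW(C) = {$, b, c}
FOLLOW(S) = {$, b}
Therefore, FOLLOW(S) = {$, b}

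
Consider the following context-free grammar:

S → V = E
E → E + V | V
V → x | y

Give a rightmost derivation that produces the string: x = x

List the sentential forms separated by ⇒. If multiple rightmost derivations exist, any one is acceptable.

S ⇒ V = E ⇒ V = V ⇒ V = x ⇒ x = x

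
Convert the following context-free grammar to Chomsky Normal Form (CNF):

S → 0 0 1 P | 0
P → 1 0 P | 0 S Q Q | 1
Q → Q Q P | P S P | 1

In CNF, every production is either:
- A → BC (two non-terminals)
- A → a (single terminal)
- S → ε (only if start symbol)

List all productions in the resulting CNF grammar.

T0 → 0; T1 → 1; S → 0; P → 1; Q → 1; S → T0 X0; X0 → T0 X1; X1 → T1 P; P → T1 X2; X2 → T0 P; P → T0 X3; X3 → S X4; X4 → Q Q; Q → Q X5; X5 → Q P; Q → P X6; X6 → S P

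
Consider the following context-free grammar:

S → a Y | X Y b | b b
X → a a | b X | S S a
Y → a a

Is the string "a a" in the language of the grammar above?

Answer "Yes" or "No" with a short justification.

No - no valid derivation exists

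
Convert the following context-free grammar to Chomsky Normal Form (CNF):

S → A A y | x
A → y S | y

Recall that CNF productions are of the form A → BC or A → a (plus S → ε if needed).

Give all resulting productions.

TY → y; S → x; A → y; S → A X0; X0 → A TY; A → TY S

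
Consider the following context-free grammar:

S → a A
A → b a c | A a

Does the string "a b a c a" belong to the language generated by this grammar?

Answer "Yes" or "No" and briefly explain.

Yes - a valid derivation exists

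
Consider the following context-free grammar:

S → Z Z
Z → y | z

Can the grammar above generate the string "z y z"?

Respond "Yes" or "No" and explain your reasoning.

No - no valid derivation exists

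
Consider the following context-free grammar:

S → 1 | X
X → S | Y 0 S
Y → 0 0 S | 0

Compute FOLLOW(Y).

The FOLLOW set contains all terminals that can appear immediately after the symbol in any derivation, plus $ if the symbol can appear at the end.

We compute FOLLOW(Y) using the standard algorithm.
FOLLOW(S) starts with {$}.
FIRST(S) = {0, 1}
FIRST(X) = {0, 1}
FIRST(Y) = {0}
FOLLOW(S) = {$, 0}
FOLLOW(X) = {$, 0}
FOLLOW(Y) = {0}
Therefore, FOLLOW(Y) = {0}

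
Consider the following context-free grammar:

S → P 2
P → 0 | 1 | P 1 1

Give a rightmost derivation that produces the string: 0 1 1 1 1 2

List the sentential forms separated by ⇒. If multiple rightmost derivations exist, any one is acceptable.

S ⇒ P 2 ⇒ P 1 1 2 ⇒ P 1 1 1 1 2 ⇒ 0 1 1 1 1 2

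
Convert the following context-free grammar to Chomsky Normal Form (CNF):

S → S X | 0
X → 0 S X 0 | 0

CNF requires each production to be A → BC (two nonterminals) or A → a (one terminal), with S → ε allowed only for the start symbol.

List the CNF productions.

S → 0; T0 → 0; X → 0; S → S X; X → T0 X0; X0 → S X1; X1 → X T0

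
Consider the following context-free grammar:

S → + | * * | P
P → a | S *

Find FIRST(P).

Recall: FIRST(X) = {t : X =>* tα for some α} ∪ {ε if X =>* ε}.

We compute FIRST(P) using the standard algorithm.
FIRST(P) = {*, +, a}
FIRST(S) = {*, +, a}
Therefore, FIRST(P) = {*, +, a}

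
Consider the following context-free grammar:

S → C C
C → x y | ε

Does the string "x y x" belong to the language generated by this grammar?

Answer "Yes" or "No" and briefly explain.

No - no valid derivation exists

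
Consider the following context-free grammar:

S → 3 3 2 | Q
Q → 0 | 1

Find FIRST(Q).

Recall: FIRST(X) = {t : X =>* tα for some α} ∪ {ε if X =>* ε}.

We compute FIRST(Q) using the standard algorithm.
FIRST(Q) = {0, 1}
FIRST(S) = {0, 1, 3}
Therefore, FIRST(Q) = {0, 1}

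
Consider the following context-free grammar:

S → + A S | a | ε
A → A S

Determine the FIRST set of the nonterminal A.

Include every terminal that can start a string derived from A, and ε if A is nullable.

We compute FIRST(A) using the standard algorithm.
FIRST(A) = {}
FIRST(S) = {+, a, ε}
Therefore, FIRST(A) = {}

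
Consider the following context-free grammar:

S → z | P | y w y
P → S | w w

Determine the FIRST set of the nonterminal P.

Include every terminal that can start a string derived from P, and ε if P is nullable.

We compute FIRST(P) using the standard algorithm.
FIRST(P) = {w, y, z}
FIRST(S) = {w, y, z}
Therefore, FIRST(P) = {w, y, z}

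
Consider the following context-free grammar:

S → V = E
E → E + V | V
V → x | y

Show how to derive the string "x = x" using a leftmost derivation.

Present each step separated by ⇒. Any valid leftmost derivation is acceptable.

S ⇒ V = E ⇒ x = E ⇒ x = V ⇒ x = x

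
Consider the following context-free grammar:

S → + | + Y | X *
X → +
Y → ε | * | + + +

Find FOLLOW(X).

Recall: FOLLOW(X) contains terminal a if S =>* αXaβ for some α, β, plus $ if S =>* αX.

We compute FOLLOW(X) using the standard algorithm.
FOLLOW(S) starts with {$}.
FIRST(S) = {+}
FIRST(X) = {+}
FIRST(Y) = {*, +, ε}
FOLLOW(S) = {$}
FOLLOW(X) = {*}
FOLLOW(Y) = {$}
Therefore, FOLLOW(X) = {*}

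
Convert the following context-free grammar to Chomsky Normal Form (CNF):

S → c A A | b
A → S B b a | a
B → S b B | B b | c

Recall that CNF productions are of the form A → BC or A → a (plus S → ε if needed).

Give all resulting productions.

TC → c; S → b; TB → b; TA → a; A → a; B → c; S → TC X0; X0 → A A; A → S X1; X1 → B X2; X2 → TB TA; B → S X3; X3 → TB B; B → B TB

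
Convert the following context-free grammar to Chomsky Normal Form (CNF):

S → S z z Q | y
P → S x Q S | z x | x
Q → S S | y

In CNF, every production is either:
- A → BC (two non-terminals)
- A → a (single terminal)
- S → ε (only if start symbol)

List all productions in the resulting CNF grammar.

TZ → z; S → y; TX → x; P → x; Q → y; S → S X0; X0 → TZ X1; X1 → TZ Q; P → S X2; X2 → TX X3; X3 → Q S; P → TZ TX; Q → S S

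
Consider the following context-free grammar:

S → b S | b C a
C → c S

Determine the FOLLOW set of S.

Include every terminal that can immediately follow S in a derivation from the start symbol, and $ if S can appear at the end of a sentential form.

We compute FOLLOW(S) using the standard algorithm.
FOLLOW(S) starts with {$}.
FIRST(C) = {c}
FIRST(S) = {b}
FOLLOW(C) = {a}
FOLLOW(S) = {$, a}
Therefore, FOLLOW(S) = {$, a}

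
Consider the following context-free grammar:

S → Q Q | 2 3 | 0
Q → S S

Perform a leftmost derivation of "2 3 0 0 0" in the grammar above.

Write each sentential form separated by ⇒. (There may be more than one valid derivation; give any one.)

S ⇒ Q Q ⇒ S S Q ⇒ 2 3 S Q ⇒ 2 3 0 Q ⇒ 2 3 0 S S ⇒ 2 3 0 0 S ⇒ 2 3 0 0 0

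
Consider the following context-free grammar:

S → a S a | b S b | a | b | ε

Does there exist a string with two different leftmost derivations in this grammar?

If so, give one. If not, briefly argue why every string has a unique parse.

No - every string in the language has a unique leftmost derivation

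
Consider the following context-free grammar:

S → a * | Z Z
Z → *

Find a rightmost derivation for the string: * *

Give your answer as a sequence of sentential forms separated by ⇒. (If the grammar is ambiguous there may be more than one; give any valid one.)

S ⇒ Z Z ⇒ Z * ⇒ * *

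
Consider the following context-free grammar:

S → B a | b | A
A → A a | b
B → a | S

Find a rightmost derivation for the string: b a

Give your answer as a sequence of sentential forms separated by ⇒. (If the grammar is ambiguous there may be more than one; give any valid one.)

S ⇒ B a ⇒ S a ⇒ b a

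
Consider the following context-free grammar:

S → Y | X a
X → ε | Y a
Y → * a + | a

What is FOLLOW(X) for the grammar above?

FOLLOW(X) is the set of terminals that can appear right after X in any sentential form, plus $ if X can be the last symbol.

We compute FOLLOW(X) using the standard algorithm.
FOLLOW(S) starts with {$}.
FIRST(S) = {*, a}
FIRST(X) = {*, a, ε}
FIRST(Y) = {*, a}
FOLLOW(S) = {$}
FOLLOW(X) = {a}
FOLLOW(Y) = {$, a}
Therefore, FOLLOW(X) = {a}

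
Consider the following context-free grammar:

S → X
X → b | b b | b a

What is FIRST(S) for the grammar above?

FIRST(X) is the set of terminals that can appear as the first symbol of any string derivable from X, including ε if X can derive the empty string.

We compute FIRST(S) using the standard algorithm.
FIRST(S) = {b}
FIRST(X) = {b}
Therefore, FIRST(S) = {b}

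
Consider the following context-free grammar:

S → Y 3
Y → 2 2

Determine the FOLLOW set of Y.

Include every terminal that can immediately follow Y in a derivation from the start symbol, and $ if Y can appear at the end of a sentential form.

We compute FOLLOW(Y) using the standard algorithm.
FOLLOW(S) starts with {$}.
FIRST(S) = {2}
FIRST(Y) = {2}
FOLLOW(S) = {$}
FOLLOW(Y) = {3}
Therefore, FOLLOW(Y) = {3}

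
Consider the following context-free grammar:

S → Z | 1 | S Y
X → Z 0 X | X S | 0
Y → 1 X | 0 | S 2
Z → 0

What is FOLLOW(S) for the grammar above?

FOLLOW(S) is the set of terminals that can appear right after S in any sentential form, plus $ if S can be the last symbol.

We compute FOLLOW(S) using the standard algorithm.
FOLLOW(S) starts with {$}.
FIRST(S) = {0, 1}
FIRST(X) = {0}
FIRST(Y) = {0, 1}
FIRST(Z) = {0}
FOLLOW(S) = {$, 0, 1, 2}
FOLLOW(X) = {$, 0, 1, 2}
FOLLOW(Y) = {$, 0, 1, 2}
FOLLOW(Z) = {$, 0, 1, 2}
Therefore, FOLLOW(S) = {$, 0, 1, 2}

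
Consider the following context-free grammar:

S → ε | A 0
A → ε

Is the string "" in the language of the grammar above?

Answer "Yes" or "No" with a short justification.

Yes - a valid derivation exists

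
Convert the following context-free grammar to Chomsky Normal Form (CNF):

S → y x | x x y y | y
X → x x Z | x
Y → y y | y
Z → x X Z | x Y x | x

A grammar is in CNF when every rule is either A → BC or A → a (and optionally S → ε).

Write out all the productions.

TY → y; TX → x; S → y; X → x; Y → y; Z → x; S → TY TX; S → TX X0; X0 → TX X1; X1 → TY TY; X → TX X2; X2 → TX Z; Y → TY TY; Z → TX X3; X3 → X Z; Z → TX X4; X4 → Y TX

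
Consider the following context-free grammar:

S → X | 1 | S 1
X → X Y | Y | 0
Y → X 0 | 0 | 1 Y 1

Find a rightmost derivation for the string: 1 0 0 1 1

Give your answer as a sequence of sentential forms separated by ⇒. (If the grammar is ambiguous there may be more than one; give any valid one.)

S ⇒ S 1 ⇒ X 1 ⇒ Y 1 ⇒ 1 Y 1 1 ⇒ 1 X 0 1 1 ⇒ 1 0 0 1 1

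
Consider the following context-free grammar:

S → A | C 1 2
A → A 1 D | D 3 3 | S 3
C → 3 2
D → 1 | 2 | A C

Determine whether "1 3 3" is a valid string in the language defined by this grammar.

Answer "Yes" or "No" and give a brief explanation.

Yes - a valid derivation exists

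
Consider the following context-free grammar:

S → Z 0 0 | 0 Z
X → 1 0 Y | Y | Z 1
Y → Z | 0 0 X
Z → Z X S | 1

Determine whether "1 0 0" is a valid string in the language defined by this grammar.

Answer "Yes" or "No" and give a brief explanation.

Yes - a valid derivation exists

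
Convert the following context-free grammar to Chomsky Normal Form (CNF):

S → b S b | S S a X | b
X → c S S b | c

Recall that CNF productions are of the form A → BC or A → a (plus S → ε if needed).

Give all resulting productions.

TB → b; TA → a; S → b; TC → c; X → c; S → TB X0; X0 → S TB; S → S X1; X1 → S X2; X2 → TA X; X → TC X3; X3 → S X4; X4 → S TB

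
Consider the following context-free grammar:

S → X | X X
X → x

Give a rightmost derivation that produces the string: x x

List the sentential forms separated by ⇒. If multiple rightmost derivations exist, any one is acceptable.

S ⇒ X X ⇒ X x ⇒ x x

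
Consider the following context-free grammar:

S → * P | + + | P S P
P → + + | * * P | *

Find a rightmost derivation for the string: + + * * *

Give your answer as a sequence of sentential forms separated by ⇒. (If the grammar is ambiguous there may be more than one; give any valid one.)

S ⇒ P S P ⇒ P S * ⇒ P * P * ⇒ P * * * ⇒ + + * * *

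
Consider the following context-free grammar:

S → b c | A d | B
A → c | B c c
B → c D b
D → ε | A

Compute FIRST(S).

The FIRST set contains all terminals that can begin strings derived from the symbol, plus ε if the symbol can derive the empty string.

We compute FIRST(S) using the standard algorithm.
FIRST(A) = {c}
FIRST(B) = {c}
FIRST(D) = {c, ε}
FIRST(S) = {b, c}
Therefore, FIRST(S) = {b, c}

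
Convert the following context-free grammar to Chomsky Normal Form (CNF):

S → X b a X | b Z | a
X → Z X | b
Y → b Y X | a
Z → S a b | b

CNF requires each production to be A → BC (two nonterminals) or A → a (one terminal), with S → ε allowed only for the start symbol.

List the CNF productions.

TB → b; TA → a; S → a; X → b; Y → a; Z → b; S → X X0; X0 → TB X1; X1 → TA X; S → TB Z; X → Z X; Y → TB X2; X2 → Y X; Z → S X3; X3 → TA TB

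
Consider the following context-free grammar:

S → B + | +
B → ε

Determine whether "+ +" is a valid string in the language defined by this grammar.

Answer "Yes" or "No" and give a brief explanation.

No - no valid derivation exists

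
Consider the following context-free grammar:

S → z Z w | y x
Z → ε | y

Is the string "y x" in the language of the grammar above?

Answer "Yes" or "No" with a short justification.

Yes - a valid derivation exists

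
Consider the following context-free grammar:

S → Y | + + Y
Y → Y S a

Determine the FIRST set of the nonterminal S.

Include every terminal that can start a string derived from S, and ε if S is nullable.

We compute FIRST(S) using the standard algorithm.
FIRST(S) = {+}
FIRST(Y) = {}
Therefore, FIRST(S) = {+}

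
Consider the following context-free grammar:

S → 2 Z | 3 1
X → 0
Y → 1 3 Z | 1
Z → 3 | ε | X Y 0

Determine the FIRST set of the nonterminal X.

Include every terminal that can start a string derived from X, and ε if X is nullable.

We compute FIRST(X) using the standard algorithm.
FIRST(S) = {2, 3}
FIRST(X) = {0}
FIRST(Y) = {1}
FIRST(Z) = {0, 3, ε}
Therefore, FIRST(X) = {0}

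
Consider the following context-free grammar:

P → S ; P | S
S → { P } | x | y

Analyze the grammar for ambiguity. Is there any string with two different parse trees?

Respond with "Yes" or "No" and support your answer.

No - the grammar is unambiguous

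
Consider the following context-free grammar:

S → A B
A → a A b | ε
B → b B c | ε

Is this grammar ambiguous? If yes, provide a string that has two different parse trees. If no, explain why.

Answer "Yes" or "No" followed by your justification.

No - the grammar is unambiguous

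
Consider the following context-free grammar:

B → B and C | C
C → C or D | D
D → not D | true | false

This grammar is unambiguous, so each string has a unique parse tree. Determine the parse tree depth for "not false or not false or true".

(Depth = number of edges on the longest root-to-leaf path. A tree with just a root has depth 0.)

6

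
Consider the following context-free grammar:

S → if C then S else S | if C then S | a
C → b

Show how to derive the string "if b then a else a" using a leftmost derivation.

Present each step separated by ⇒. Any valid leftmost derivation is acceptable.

S ⇒ if C then S else S ⇒ if b then S else S ⇒ if b then a else S ⇒ if b then a else a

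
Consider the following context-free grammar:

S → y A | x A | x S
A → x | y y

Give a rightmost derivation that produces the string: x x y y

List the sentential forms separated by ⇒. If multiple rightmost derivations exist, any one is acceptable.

S ⇒ x S ⇒ x x A ⇒ x x y y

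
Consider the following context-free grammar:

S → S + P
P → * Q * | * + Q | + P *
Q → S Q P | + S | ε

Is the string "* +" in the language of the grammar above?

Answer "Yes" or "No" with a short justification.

No - no valid derivation exists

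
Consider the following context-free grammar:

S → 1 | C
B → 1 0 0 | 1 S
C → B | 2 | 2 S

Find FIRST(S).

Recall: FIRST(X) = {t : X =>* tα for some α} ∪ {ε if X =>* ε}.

We compute FIRST(S) using the standard algorithm.
FIRST(B) = {1}
FIRST(C) = {1, 2}
FIRST(S) = {1, 2}
Therefore, FIRST(S) = {1, 2}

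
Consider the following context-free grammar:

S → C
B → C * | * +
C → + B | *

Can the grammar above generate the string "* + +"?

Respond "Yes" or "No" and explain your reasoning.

No - no valid derivation exists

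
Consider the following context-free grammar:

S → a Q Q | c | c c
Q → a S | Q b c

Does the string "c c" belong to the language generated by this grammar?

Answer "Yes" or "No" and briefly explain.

Yes - a valid derivation exists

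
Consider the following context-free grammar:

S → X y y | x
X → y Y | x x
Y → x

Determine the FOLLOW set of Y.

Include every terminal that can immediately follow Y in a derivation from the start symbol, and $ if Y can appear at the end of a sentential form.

We compute FOLLOW(Y) using the standard algorithm.
FOLLOW(S) starts with {$}.
FIRST(S) = {x, y}
FIRST(X) = {x, y}
FIRST(Y) = {x}
FOLLOW(S) = {$}
FOLLOW(X) = {y}
FOLLOW(Y) = {y}
Therefore, FOLLOW(Y) = {y}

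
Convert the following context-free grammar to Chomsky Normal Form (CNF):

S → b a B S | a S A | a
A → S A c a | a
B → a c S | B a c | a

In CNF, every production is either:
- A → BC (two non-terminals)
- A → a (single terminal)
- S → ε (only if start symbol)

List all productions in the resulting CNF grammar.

TB → b; TA → a; S → a; TC → c; A → a; B → a; S → TB X0; X0 → TA X1; X1 → B S; S → TA X2; X2 → S A; A → S X3; X3 → A X4; X4 → TC TA; B → TA X5; X5 → TC S; B → B X6; X6 → TA TC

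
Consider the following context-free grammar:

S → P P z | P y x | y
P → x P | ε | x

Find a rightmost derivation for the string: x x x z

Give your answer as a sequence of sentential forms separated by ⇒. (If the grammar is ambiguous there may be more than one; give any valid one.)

S ⇒ P P z ⇒ P x P z ⇒ P x x z ⇒ x x x z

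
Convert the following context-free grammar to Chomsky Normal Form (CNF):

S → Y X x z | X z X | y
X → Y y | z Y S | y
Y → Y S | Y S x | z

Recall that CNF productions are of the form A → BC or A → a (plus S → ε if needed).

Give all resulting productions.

TX → x; TZ → z; S → y; TY → y; X → y; Y → z; S → Y X0; X0 → X X1; X1 → TX TZ; S → X X2; X2 → TZ X; X → Y TY; X → TZ X3; X3 → Y S; Y → Y S; Y → Y X4; X4 → S TX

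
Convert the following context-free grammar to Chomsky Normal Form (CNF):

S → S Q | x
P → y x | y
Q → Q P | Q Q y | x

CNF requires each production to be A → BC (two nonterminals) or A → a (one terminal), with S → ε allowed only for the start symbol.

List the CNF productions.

S → x; TY → y; TX → x; P → y; Q → x; S → S Q; P → TY TX; Q → Q P; Q → Q X0; X0 → Q TY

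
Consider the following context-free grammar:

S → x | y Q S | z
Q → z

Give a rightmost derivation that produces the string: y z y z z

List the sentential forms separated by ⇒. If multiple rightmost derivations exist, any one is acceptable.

S ⇒ y Q S ⇒ y Q y Q S ⇒ y Q y Q z ⇒ y Q y z z ⇒ y z y z z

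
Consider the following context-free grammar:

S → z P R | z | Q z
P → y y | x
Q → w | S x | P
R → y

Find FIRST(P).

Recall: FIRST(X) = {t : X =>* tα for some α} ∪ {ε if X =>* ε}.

We compute FIRST(P) using the standard algorithm.
FIRST(P) = {x, y}
FIRST(Q) = {w, x, y, z}
FIRST(R) = {y}
FIRST(S) = {w, x, y, z}
Therefore, FIRST(P) = {x, y}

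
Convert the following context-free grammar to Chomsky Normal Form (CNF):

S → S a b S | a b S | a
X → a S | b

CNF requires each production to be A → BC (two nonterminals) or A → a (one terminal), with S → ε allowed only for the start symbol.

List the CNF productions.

TA → a; TB → b; S → a; X → b; S → S X0; X0 → TA X1; X1 → TB S; S → TA X2; X2 → TB S; X → TA S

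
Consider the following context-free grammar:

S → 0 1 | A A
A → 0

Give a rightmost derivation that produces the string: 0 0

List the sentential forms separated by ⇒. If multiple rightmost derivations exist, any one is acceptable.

S ⇒ A A ⇒ A 0 ⇒ 0 0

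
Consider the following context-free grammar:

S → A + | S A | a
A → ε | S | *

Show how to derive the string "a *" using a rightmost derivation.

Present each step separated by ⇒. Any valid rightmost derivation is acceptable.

S ⇒ S A ⇒ S * ⇒ a *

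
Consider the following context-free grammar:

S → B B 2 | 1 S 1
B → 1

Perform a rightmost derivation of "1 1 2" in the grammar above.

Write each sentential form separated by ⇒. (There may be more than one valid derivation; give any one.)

S ⇒ B B 2 ⇒ B 1 2 ⇒ 1 1 2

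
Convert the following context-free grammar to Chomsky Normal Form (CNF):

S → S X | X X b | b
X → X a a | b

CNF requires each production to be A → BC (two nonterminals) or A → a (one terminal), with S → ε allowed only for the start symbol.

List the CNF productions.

TB → b; S → b; TA → a; X → b; S → S X; S → X X0; X0 → X TB; X → X X1; X1 → TA TA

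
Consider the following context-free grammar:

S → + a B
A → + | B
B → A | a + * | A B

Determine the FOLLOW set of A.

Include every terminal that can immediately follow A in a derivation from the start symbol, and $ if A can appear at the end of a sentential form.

We compute FOLLOW(A) using the standard algorithm.
FOLLOW(S) starts with {$}.
FIRST(A) = {+, a}
FIRST(B) = {+, a}
FIRST(S) = {+}
FOLLOW(A) = {$, +, a}
FOLLOW(B) = {$, +, a}
FOLLOW(S) = {$}
Therefore, FOLLOW(A) = {$, +, a}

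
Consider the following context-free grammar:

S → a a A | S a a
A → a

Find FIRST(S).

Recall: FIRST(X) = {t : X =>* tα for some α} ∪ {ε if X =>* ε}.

We compute FIRST(S) using the standard algorithm.
FIRST(A) = {a}
FIRST(S) = {a}
Therefore, FIRST(S) = {a}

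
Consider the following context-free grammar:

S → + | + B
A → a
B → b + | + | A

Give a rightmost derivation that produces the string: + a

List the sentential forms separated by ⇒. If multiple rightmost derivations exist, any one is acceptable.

S ⇒ + B ⇒ + A ⇒ + a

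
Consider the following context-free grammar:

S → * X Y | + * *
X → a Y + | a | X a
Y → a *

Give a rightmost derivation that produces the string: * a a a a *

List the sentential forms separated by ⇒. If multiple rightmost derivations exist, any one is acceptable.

S ⇒ * X Y ⇒ * X a * ⇒ * X a a * ⇒ * X a a a * ⇒ * a a a a *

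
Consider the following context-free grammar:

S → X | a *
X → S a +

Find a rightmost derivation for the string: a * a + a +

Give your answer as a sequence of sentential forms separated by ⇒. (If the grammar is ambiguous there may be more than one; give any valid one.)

S ⇒ X ⇒ S a + ⇒ X a + ⇒ S a + a + ⇒ a * a + a +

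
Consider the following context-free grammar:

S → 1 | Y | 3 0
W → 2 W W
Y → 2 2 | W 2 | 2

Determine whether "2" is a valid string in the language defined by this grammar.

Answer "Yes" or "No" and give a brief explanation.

Yes - a valid derivation exists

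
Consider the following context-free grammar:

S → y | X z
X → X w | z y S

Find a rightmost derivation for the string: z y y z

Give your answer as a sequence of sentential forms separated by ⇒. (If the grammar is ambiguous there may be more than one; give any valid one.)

S ⇒ X z ⇒ z y S z ⇒ z y y z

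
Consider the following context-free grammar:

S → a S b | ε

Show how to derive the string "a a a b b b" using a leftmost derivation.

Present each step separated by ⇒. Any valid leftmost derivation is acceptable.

S ⇒ a S b ⇒ a a S b b ⇒ a a a S b b b ⇒ a a a b b b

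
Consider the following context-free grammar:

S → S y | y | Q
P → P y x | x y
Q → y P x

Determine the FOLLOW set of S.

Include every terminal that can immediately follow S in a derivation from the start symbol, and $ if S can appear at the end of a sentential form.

We compute FOLLOW(S) using the standard algorithm.
FOLLOW(S) starts with {$}.
FIRST(P) = {x}
FIRST(Q) = {y}
FIRST(S) = {y}
FOLLOW(P) = {x, y}
FOLLOW(Q) = {$, y}
FOLLOW(S) = {$, y}
Therefore, FOLLOW(S) = {$, y}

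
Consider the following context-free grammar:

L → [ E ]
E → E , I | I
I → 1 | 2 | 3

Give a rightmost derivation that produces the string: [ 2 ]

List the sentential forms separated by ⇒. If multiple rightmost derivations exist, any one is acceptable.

L ⇒ [ E ] ⇒ [ I ] ⇒ [ 2 ]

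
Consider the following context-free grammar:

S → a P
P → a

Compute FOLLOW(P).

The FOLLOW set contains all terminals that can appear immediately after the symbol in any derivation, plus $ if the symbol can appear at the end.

We compute FOLLOW(P) using the standard algorithm.
FOLLOW(S) starts with {$}.
FIRST(P) = {a}
FIRST(S) = {a}
FOLLOW(P) = {$}
FOLLOW(S) = {$}
Therefore, FOLLOW(P) = {$}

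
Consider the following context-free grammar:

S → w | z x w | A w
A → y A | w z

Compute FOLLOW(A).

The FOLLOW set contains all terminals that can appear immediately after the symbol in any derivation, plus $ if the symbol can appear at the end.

We compute FOLLOW(A) using the standard algorithm.
FOLLOW(S) starts with {$}.
FIRST(A) = {w, y}
FIRST(S) = {w, y, z}
FOLLOW(A) = {w}
FOLLOW(S) = {$}
Therefore, FOLLOW(A) = {w}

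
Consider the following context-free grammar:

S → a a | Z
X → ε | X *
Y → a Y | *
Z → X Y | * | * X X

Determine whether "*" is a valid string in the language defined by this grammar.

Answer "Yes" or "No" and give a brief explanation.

Yes - a valid derivation exists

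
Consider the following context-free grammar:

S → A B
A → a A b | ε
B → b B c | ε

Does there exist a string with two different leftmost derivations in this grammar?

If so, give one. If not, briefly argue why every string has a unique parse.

No - every string in the language has a unique leftmost derivation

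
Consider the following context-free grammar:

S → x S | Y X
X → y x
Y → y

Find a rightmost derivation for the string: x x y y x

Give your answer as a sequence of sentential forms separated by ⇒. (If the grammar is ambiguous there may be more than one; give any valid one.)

S ⇒ x S ⇒ x x S ⇒ x x Y X ⇒ x x Y y x ⇒ x x y y x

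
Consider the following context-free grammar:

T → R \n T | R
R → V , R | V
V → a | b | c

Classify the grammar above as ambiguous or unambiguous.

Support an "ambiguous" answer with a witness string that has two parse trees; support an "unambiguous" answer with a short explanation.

Unambiguous - every string in the language has a unique parse tree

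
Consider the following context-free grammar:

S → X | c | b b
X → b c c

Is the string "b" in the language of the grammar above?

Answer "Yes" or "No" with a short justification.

No - no valid derivation exists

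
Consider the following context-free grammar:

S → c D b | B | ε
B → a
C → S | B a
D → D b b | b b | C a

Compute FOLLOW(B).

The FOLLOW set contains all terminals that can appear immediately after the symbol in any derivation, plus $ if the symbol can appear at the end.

We compute FOLLOW(B) using the standard algorithm.
FOLLOW(S) starts with {$}.
FIRST(B) = {a}
FIRST(C) = {a, c, ε}
FIRST(D) = {a, b, c}
FIRST(S) = {a, c, ε}
FOLLOW(B) = {$, a}
FOLLOW(C) = {a}
FOLLOW(D) = {b}
FOLLOW(S) = {$, a}
Therefore, FOLLOW(B) = {$, a}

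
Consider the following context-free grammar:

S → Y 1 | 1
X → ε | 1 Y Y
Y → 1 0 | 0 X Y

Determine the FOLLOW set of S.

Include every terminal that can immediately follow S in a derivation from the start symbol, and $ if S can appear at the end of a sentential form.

We compute FOLLOW(S) using the standard algorithm.
FOLLOW(S) starts with {$}.
FIRST(S) = {0, 1}
FIRST(X) = {1, ε}
FIRST(Y) = {0, 1}
FOLLOW(S) = {$}
FOLLOW(X) = {0, 1}
FOLLOW(Y) = {0, 1}
Therefore, FOLLOW(S) = {$}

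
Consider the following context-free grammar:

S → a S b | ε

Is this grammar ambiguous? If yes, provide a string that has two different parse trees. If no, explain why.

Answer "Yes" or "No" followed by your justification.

No - the grammar is unambiguous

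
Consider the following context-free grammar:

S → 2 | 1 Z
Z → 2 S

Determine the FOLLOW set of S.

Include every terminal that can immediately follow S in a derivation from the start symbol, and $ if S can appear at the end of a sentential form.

We compute FOLLOW(S) using the standard algorithm.
FOLLOW(S) starts with {$}.
FIRST(S) = {1, 2}
FIRST(Z) = {2}
FOLLOW(S) = {$}
FOLLOW(Z) = {$}
Therefore, FOLLOW(S) = {$}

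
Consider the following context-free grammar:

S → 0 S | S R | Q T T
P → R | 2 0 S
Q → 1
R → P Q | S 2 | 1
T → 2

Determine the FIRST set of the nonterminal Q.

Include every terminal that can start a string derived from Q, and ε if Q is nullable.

We compute FIRST(Q) using the standard algorithm.
FIRST(P) = {0, 1, 2}
FIRST(Q) = {1}
FIRST(R) = {0, 1, 2}
FIRST(S) = {0, 1}
FIRST(T) = {2}
Therefore, FIRST(Q) = {1}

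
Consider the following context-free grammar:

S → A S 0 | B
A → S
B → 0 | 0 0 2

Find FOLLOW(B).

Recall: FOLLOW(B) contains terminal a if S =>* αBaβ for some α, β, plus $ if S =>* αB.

We compute FOLLOW(B) using the standard algorithm.
FOLLOW(S) starts with {$}.
FIRST(A) = {0}
FIRST(B) = {0}
FIRST(S) = {0}
FOLLOW(A) = {0}
FOLLOW(B) = {$, 0}
FOLLOW(S) = {$, 0}
Therefore, FOLLOW(B) = {$, 0}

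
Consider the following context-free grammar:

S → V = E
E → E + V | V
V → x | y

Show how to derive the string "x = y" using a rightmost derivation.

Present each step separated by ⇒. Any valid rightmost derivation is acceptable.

S ⇒ V = E ⇒ V = V ⇒ V = y ⇒ x = y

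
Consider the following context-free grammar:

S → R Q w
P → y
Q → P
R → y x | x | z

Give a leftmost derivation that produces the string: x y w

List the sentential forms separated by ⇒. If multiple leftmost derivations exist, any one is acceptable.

S ⇒ R Q w ⇒ x Q w ⇒ x P w ⇒ x y w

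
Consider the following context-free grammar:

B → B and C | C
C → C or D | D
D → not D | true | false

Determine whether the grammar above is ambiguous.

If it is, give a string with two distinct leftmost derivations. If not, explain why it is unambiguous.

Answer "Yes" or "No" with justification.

No - the grammar is unambiguous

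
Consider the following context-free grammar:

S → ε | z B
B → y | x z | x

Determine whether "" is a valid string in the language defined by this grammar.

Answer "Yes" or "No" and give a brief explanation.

Yes - a valid derivation exists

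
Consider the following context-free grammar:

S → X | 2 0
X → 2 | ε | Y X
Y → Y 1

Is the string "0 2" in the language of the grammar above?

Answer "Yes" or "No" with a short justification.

No - no valid derivation exists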